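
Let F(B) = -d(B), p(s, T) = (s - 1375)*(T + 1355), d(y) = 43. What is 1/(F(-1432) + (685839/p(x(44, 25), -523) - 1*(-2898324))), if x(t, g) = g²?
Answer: 208000/602842219387 ≈ 3.4503e-7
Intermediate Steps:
p(s, T) = (-1375 + s)*(1355 + T)
F(B) = -43 (F(B) = -1*43 = -43)
1/(F(-1432) + (685839/p(x(44, 25), -523) - 1*(-2898324))) = 1/(-43 + (685839/(-1863125 - 1375*(-523) + 1355*25² - 523*25²) - 1*(-2898324))) = 1/(-43 + (685839/(-1863125 + 719125 + 1355*625 - 523*625) + 2898324)) = 1/(-43 + (685839/(-1863125 + 719125 + 846875 - 326875) + 2898324)) = 1/(-43 + (685839/(-624000) + 2898324)) = 1/(-43 + (685839*(-1/624000) + 2898324)) = 1/(-43 + (-228613/208000 + 2898324)) = 1/(-43 + 602851163387/208000) = 1/(602842219387/208000) = 208000/602842219387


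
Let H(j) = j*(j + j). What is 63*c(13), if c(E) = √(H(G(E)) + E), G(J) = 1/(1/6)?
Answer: 63*√85 ≈ 580.83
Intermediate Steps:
G(J) = 6 (G(J) = 1/(⅙) = 6)
H(j) = 2*j² (H(j) = j*(2*j) = 2*j²)
c(E) = √(72 + E) (c(E) = √(2*6² + E) = √(2*36 + E) = √(72 + E))
63*c(13) = 63*√(72 + 13) = 63*√85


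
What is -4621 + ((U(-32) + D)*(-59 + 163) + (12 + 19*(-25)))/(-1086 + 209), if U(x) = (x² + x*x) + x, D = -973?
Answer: -4160626/877 ≈ -4744.2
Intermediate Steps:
U(x) = x + 2*x² (U(x) = (x² + x²) + x = 2*x² + x = x + 2*x²)
-4621 + ((U(-32) + D)*(-59 + 163) + (12 + 19*(-25)))/(-1086 + 209) = -4621 + ((-32*(1 + 2*(-32)) - 973)*(-59 + 163) + (12 + 19*(-25)))/(-1086 + 209) = -4621 + ((-32*(1 - 64) - 973)*104 + (12 - 475))/(-877) = -4621 + ((-32*(-63) - 973)*104 - 463)*(-1/877) = -4621 + ((2016 - 973)*104 - 463)*(-1/877) = -4621 + (1043*104 - 463)*(-1/877) = -4621 + (108472 - 463)*(-1/877) = -4621 + 108009*(-1/877) = -4621 - 108009/877 = -4160626/877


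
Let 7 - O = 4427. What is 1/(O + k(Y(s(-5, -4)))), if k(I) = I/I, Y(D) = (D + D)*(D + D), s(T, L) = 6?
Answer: -1/4419 ≈ -0.00022630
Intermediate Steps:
O = -4420 (O = 7 - 1*4427 = 7 - 4427 = -4420)
Y(D) = 4*D² (Y(D) = (2*D)*(2*D) = 4*D²)
k(I) = 1
1/(O + k(Y(s(-5, -4)))) = 1/(-4420 + 1) = 1/(-4419) = -1/4419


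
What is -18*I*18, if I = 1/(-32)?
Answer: 81/8 ≈ 10.125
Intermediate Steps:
I = -1/32 ≈ -0.031250
-18*I*18 = -18*(-1/32)*18 = (9/16)*18 = 81/8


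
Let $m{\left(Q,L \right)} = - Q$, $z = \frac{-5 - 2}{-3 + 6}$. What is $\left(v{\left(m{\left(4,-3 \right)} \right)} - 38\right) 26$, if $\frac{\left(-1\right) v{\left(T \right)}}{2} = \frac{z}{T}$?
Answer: $- \frac{3055}{3} \approx -1018.3$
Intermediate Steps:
$z = - \frac{7}{3} \approx -2.3333$
$v{\left(T \right)} = \frac{14}{3 T}$ ($v{\left(T \right)} = - 2 \left(- \frac{7}{3 T}\right) = \frac{14}{3 T}$)
$\left(v{\left(m{\left(4,-3 \right)} \right)} - 38\right) 26 = \left(\frac{14}{3 \left(\left(-1\right) 4\right)} - 38\right) 26 = \left(\frac{14}{3 \left(-4\right)} - 38\right) 26 = \left(\frac{14}{3} \left(- \frac{1}{4}\right) - 38\right) 26 = \left(- \frac{7}{6} - 38\right) 26 = \left(- \frac{235}{6}\right) 26 = - \frac{3055}{3}$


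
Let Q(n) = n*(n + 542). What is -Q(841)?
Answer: -1163103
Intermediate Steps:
Q(n) = n*(542 + n)
-Q(841) = -841*(542 + 841) = -841*1383 = -1*1163103 = -1163103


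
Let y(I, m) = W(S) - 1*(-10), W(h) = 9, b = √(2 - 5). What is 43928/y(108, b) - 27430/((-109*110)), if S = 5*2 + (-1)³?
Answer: 2774831/1199 ≈ 2314.3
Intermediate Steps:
b = I*√3 (b = √(-3) = I*√3 ≈ 1.732*I)
S = 9 (S = 10 - 1 = 9)
y(I, m) = 19 (y(I, m) = 9 - 1*(-10) = 9 + 10 = 19)
43928/y(108, b) - 27430/((-109*110)) = 43928/19 - 27430/((-109*110)) = 43928*(1/19) - 27430/(-11990) = 2312 - 27430*(-1/11990) = 2312 + 2743/1199 = 2774831/1199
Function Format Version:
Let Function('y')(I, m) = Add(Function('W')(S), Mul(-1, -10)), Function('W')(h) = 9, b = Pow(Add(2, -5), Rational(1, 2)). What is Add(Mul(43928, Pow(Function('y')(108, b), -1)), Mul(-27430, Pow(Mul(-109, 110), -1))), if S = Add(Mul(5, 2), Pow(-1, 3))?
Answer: Rational(2774831, 1199) ≈ 2314.3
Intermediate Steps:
b = Mul(I, Pow(3, Rational(1, 2))) (b = Pow(-3, Rational(1, 2)) = Mul(I, Pow(3, Rational(1, 2))) ≈ Mul(1.7320, I))
S = 9 (S = Add(10, -1) = 9)
Function('y')(I, m) = 19 (Function('y')(I, m) = Add(9, Mul(-1, -10)) = Add(9, 10) = 19)
Add(Mul(43928, Pow(Function('y')(108, b), -1)), Mul(-27430, Pow(Mul(-109, 110), -1))) = Add(Mul(43928, Pow(19, -1)), Mul(-27430, Pow(Mul(-109, 110), -1))) = Add(Mul(43928, Rational(1, 19)), Mul(-27430, Pow(-11990, -1))) = Add(2312, Mul(-27430, Rational(-1, 11990))) = Add(2312, Rational(2743, 1199)) = Rational(2774831, 1199)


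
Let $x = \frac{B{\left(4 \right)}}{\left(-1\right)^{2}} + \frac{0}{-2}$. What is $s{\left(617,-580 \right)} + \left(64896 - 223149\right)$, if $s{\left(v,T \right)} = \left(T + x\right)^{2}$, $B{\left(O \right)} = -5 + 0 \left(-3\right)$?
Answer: $183972$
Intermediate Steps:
$B{\left(O \right)} = -5$ ($B{\left(O \right)} = -5 + 0 = -5$)
$x = -5$ ($x = - \frac{5}{\left(-1\right)^{2}} + \frac{0}{-2} = - \frac{5}{1} + 0 \left(- \frac{1}{2}\right) = \left(-5\right) 1 + 0 = -5 + 0 = -5$)
$s{\left(v,T \right)} = \left(-5 + T\right)^{2}$ ($s{\left(v,T \right)} = \left(T - 5\right)^{2} = \left(-5 + T\right)^{2}$)
$s{\left(617,-580 \right)} + \left(64896 - 223149\right) = \left(-5 - 580\right)^{2} + \left(64896 - 223149\right) = \left(-585\right)^{2} + \left(64896 - 223149\right) = 342225 - 158253 = 183972$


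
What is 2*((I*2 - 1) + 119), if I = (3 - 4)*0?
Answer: 236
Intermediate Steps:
I = 0 (I = -1*0 = 0)
2*((I*2 - 1) + 119) = 2*((0*2 - 1) + 119) = 2*((0 - 1) + 119) = 2*(-1 + 119) = 2*118 = 236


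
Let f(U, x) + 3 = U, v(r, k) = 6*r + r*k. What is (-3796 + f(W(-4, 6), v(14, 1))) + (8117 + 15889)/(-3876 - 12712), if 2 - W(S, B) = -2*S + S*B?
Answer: -31371617/8294 ≈ -3782.4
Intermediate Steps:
v(r, k) = 6*r + k*r
W(S, B) = 2 + 2*S - B*S (W(S, B) = 2 - (-2*S + S*B) = 2 - (-2*S + B*S) = 2 + (2*S - B*S) = 2 + 2*S - B*S)
f(U, x) = -3 + U
(-3796 + f(W(-4, 6), v(14, 1))) + (8117 + 15889)/(-3876 - 12712) = (-3796 + (-3 + (2 + 2*(-4) - 1*6*(-4)))) + (8117 + 15889)/(-3876 - 12712) = (-3796 + (-3 + (2 - 8 + 24))) + 24006/(-16588) = (-3796 + (-3 + 18)) + 24006*(-1/16588) = (-3796 + 15) - 12003/8294 = -3781 - 12003/8294 = -31371617/8294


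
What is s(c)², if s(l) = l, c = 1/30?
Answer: 1/900 ≈ 0.0011111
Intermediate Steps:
c = 1/30 ≈ 0.033333
s(c)² = (1/30)² = 1/900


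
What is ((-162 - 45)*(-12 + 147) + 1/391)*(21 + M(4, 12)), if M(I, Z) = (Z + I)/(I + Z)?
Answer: -240382868/391 ≈ -6.1479e+5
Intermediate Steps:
M(I, Z) = 1 (M(I, Z) = (I + Z)/(I + Z) = 1)
((-162 - 45)*(-12 + 147) + 1/391)*(21 + M(4, 12)) = ((-162 - 45)*(-12 + 147) + 1/391)*(21 + 1) = (-207*135 + 1/391)*22 = (-27945 + 1/391)*22 = -10926494/391*22 = -240382868/391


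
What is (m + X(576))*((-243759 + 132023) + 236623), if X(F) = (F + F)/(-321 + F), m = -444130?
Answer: -4714567424742/85 ≈ -5.5465e+10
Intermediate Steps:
X(F) = 2*F/(-321 + F) (X(F) = (2*F)/(-321 + F) = 2*F/(-321 + F))
(m + X(576))*((-243759 + 132023) + 236623) = (-444130 + 2*576/(-321 + 576))*((-243759 + 132023) + 236623) = (-444130 + 2*576/255)*(-111736 + 236623) = (-444130 + 2*576*(1/255))*124887 = (-444130 + 384/85)*124887 = -37750666/85*124887 = -4714567424742/85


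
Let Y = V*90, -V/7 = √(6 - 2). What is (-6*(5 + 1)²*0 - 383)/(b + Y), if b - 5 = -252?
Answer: 383/1507 ≈ 0.25415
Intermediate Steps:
b = -247 (b = 5 - 252 = -247)
V = -14 (V = -7*√(6 - 2) = -7*√4 = -7*2 = -14)
Y = -1260 (Y = -14*90 = -1260)
(-6*(5 + 1)²*0 - 383)/(b + Y) = (-6*(5 + 1)²*0 - 383)/(-247 - 1260) = (-6*6²*0 - 383)/(-1507) = (-6*36*0 - 383)*(-1/1507) = (-216*0 - 383)*(-1/1507) = (0 - 383)*(-1/1507) = -383*(-1/1507) = 383/1507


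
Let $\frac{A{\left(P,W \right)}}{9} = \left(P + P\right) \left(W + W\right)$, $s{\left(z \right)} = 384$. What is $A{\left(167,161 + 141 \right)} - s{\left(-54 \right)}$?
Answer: $1815240$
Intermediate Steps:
$A{\left(P,W \right)} = 36 P W$ ($A{\left(P,W \right)} = 9 \left(P + P\right) \left(W + W\right) = 9 \cdot 2 P 2 W = 9 \cdot 4 P W = 36 P W$)
$A{\left(167,161 + 141 \right)} - s{\left(-54 \right)} = 36 \cdot 167 \left(161 + 141\right) - 384 = 36 \cdot 167 \cdot 302 - 384 = 1815624 - 384 = 1815240$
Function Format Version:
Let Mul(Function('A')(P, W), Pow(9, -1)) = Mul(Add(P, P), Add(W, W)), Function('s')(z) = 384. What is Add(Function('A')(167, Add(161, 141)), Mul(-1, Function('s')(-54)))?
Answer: 1815240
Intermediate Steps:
Function('A')(P, W) = Mul(36, P, W) (Function('A')(P, W) = Mul(9, Mul(Add(P, P), Add(W, W))) = Mul(9, Mul(Mul(2, P), Mul(2, W))) = Mul(9, Mul(4, P, W)) = Mul(36, P, W))
Add(Function('A')(167, Add(161, 141)), Mul(-1, Function('s')(-54))) = Add(Mul(36, 167, Add(161, 141)), Mul(-1, 384)) = Add(Mul(36, 167, 302), -384) = Add(1815624, -384) = 1815240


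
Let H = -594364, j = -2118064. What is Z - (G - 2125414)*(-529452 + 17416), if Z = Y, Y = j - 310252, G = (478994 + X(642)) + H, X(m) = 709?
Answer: -1147001471016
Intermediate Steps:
G = -114661 (G = (478994 + 709) - 594364 = 479703 - 594364 = -114661)
Y = -2428316 (Y = -2118064 - 310252 = -2428316)
Z = -2428316
Z - (G - 2125414)*(-529452 + 17416) = -2428316 - (-114661 - 2125414)*(-529452 + 17416) = -2428316 - (-2240075)*(-512036) = -2428316 - 1*1146999042700 = -2428316 - 1146999042700 = -1147001471016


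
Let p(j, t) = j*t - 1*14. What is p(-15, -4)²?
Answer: 2116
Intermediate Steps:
p(j, t) = -14 + j*t (p(j, t) = j*t - 14 = -14 + j*t)
p(-15, -4)² = (-14 - 15*(-4))² = (-14 + 60)² = 46² = 2116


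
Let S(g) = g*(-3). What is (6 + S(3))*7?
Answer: -21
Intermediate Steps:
S(g) = -3*g
(6 + S(3))*7 = (6 - 3*3)*7 = (6 - 9)*7 = -3*7 = -21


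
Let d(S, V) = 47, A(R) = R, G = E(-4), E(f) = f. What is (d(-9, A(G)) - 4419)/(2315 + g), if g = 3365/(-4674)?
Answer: -20434728/10816945 ≈ -1.8891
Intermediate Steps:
G = -4
g = -3365/4674 (g = 3365*(-1/4674) = -3365/4674 ≈ -0.71994)
(d(-9, A(G)) - 4419)/(2315 + g) = (47 - 4419)/(2315 - 3365/4674) = -4372/10816945/4674 = -4372*4674/10816945 = -20434728/10816945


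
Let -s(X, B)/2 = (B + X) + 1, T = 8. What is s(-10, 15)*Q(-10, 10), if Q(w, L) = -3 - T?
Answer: 132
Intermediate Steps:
Q(w, L) = -11 (Q(w, L) = -3 - 1*8 = -3 - 8 = -11)
s(X, B) = -2 - 2*B - 2*X (s(X, B) = -2*((B + X) + 1) = -2*(1 + B + X) = -2 - 2*B - 2*X)
s(-10, 15)*Q(-10, 10) = (-2 - 2*15 - 2*(-10))*(-11) = (-2 - 30 + 20)*(-11) = -12*(-11) = 132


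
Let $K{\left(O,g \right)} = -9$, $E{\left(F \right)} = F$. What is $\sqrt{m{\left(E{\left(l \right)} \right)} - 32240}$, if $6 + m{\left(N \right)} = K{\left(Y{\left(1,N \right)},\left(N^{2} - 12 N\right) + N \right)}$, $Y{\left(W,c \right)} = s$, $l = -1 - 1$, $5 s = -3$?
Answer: $i \sqrt{32255} \approx 179.6 i$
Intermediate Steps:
$s = - \frac{3}{5}$ ($s = \frac{1}{5} \left(-3\right) = - \frac{3}{5} \approx -0.6$)
$l = -2$ ($l = -1 - 1 = -2$)
$Y{\left(W,c \right)} = - \frac{3}{5}$
$m{\left(N \right)} = -15$ ($m{\left(N \right)} = -6 - 9 = -15$)
$\sqrt{m{\left(E{\left(l \right)} \right)} - 32240} = \sqrt{-15 - 32240} = \sqrt{-32255} = i \sqrt{32255}$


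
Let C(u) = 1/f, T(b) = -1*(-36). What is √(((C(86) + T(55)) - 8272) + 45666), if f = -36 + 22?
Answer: √7336266/14 ≈ 193.47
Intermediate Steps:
f = -14
T(b) = 36
C(u) = -1/14 (C(u) = 1/(-14) = -1/14)
√(((C(86) + T(55)) - 8272) + 45666) = √(((-1/14 + 36) - 8272) + 45666) = √((503/14 - 8272) + 45666) = √(-115305/14 + 45666) = √(524019/14) = √7336266/14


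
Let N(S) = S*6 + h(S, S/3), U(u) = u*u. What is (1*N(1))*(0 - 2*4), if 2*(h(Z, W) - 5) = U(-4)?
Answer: -152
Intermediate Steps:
U(u) = u**2
h(Z, W) = 13 (h(Z, W) = 5 + (1/2)*(-4)**2 = 5 + (1/2)*16 = 5 + 8 = 13)
N(S) = 13 + 6*S (N(S) = S*6 + 13 = 6*S + 13 = 13 + 6*S)
(1*N(1))*(0 - 2*4) = (1*(13 + 6*1))*(0 - 2*4) = (1*(13 + 6))*(0 - 8) = (1*19)*(-8) = 19*(-8) = -152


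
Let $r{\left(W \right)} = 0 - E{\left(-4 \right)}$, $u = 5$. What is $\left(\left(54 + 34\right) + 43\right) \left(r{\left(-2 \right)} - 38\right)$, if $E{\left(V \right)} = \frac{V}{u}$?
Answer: $- \frac{24366}{5} \approx -4873.2$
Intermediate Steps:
$E{\left(V \right)} = \frac{V}{5}$
$r{\left(W \right)} = \frac{4}{5}$ ($r{\left(W \right)} = 0 - \frac{1}{5} \left(-4\right) = 0 - - \frac{4}{5} = 0 + \frac{4}{5} = \frac{4}{5}$)
$\left(\left(54 + 34\right) + 43\right) \left(r{\left(-2 \right)} - 38\right) = \left(\left(54 + 34\right) + 43\right) \left(\frac{4}{5} - 38\right) = \left(88 + 43\right) \left(- \frac{186}{5}\right) = 131 \left(- \frac{186}{5}\right) = - \frac{24366}{5}$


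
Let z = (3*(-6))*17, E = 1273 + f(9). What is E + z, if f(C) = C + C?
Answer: 985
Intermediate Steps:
f(C) = 2*C
E = 1291 (E = 1273 + 2*9 = 1273 + 18 = 1291)
z = -306 (z = -18*17 = -306)
E + z = 1291 - 306 = 985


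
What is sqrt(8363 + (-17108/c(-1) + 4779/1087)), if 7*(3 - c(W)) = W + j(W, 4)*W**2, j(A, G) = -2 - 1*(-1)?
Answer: 2*sqrt(493885429627)/25001 ≈ 56.219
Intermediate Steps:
j(A, G) = -1 (j(A, G) = -2 + 1 = -1)
c(W) = 3 - W/7 + W**2/7 (c(W) = 3 - (W - W**2)/7 = 3 + (-W/7 + W**2/7) = 3 - W/7 + W**2/7)
sqrt(8363 + (-17108/c(-1) + 4779/1087)) = sqrt(8363 + (-17108/(3 - 1/7*(-1) + (1/7)*(-1)**2) + 4779/1087)) = sqrt(8363 + (-17108/(3 + 1/7 + (1/7)*1) + 4779*(1/1087))) = sqrt(8363 + (-17108/(3 + 1/7 + 1/7) + 4779/1087)) = sqrt(8363 + (-17108/23/7 + 4779/1087)) = sqrt(8363 + (-17108*7/23 + 4779/1087)) = sqrt(8363 + (-119756/23 + 4779/1087)) = sqrt(8363 - 130064855/25001) = sqrt(79018508/25001) = 2*sqrt(493885429627)/25001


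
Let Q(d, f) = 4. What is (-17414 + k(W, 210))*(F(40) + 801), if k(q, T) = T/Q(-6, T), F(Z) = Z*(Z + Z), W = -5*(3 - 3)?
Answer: -138926723/2 ≈ -6.9463e+7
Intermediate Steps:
W = 0 (W = -5*0 = 0)
F(Z) = 2*Z**2 (F(Z) = Z*(2*Z) = 2*Z**2)
k(q, T) = T/4
(-17414 + k(W, 210))*(F(40) + 801) = (-17414 + (1/4)*210)*(2*40**2 + 801) = (-17414 + 105/2)*(2*1600 + 801) = -34723*(3200 + 801)/2 = -34723/2*4001 = -138926723/2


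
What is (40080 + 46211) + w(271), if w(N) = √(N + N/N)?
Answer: 86291 + 4*√17 ≈ 86308.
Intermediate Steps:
w(N) = √(1 + N) (w(N) = √(N + 1) = √(1 + N))
(40080 + 46211) + w(271) = (40080 + 46211) + √(1 + 271) = 86291 + √272 = 86291 + 4*√17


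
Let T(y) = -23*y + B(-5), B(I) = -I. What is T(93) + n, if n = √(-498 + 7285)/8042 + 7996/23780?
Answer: -12684631/5945 + √6787/8042 ≈ -2133.7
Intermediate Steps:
T(y) = 5 - 23*y (T(y) = -23*y - 1*(-5) = -23*y + 5 = 5 - 23*y)
n = 1999/5945 + √6787/8042 (n = √6787*(1/8042) + 7996*(1/23780) = √6787/8042 + 1999/5945 = 1999/5945 + √6787/8042 ≈ 0.34649)
T(93) + n = (5 - 23*93) + (1999/5945 + √6787/8042) = (5 - 2139) + (1999/5945 + √6787/8042) = -2134 + (1999/5945 + √6787/8042) = -12684631/5945 + √6787/8042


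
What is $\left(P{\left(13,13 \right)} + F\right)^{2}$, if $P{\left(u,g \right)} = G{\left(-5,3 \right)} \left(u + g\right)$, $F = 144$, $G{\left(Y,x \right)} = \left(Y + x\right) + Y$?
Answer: $1444$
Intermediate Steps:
$G{\left(Y,x \right)} = x + 2 Y$
$P{\left(u,g \right)} = - 7 g - 7 u$ ($P{\left(u,g \right)} = \left(3 + 2 \left(-5\right)\right) \left(u + g\right) = \left(3 - 10\right) \left(g + u\right) = - 7 \left(g + u\right) = - 7 g - 7 u$)
$\left(P{\left(13,13 \right)} + F\right)^{2} = \left(\left(\left(-7\right) 13 - 91\right) + 144\right)^{2} = \left(\left(-91 - 91\right) + 144\right)^{2} = \left(-182 + 144\right)^{2} = \left(-38\right)^{2} = 1444$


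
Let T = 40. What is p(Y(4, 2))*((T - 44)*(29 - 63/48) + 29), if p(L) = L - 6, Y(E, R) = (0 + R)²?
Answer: 327/2 ≈ 163.50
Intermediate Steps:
Y(E, R) = R²
p(L) = -6 + L
p(Y(4, 2))*((T - 44)*(29 - 63/48) + 29) = (-6 + 2²)*((40 - 44)*(29 - 63/48) + 29) = (-6 + 4)*(-4*(29 - 63*1/48) + 29) = -2*(-4*(29 - 21/16) + 29) = -2*(-4*443/16 + 29) = -2*(-443/4 + 29) = -2*(-327/4) = 327/2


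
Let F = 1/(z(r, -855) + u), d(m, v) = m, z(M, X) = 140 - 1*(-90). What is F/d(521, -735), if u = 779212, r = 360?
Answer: 1/406089282 ≈ 2.4625e-9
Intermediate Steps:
z(M, X) = 230 (z(M, X) = 140 + 90 = 230)
F = 1/779442 (F = 1/(230 + 779212) = 1/779442 ≈ 1.2830e-6)
F/d(521, -735) = (1/779442)/521 = (1/779442)*(1/521) = 1/406089282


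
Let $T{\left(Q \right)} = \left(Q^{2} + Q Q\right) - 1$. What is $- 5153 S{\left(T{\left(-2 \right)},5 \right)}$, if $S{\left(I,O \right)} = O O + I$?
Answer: $-164896$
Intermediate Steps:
$T{\left(Q \right)} = -1 + 2 Q^{2}$ ($T{\left(Q \right)} = \left(Q^{2} + Q^{2}\right) - 1 = 2 Q^{2} - 1 = -1 + 2 Q^{2}$)
$S{\left(I,O \right)} = I + O^{2}$ ($S{\left(I,O \right)} = O^{2} + I = I + O^{2}$)
$- 5153 S{\left(T{\left(-2 \right)},5 \right)} = - 5153 \left(\left(-1 + 2 \left(-2\right)^{2}\right) + 5^{2}\right) = - 5153 \left(\left(-1 + 2 \cdot 4\right) + 25\right) = - 5153 \left(\left(-1 + 8\right) + 25\right) = - 5153 \left(7 + 25\right) = \left(-5153\right) 32 = -164896$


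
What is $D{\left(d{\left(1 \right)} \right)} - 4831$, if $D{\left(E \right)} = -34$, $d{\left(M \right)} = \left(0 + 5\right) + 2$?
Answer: $-4865$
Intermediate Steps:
$d{\left(M \right)} = 7$ ($d{\left(M \right)} = 5 + 2 = 7$)
$D{\left(d{\left(1 \right)} \right)} - 4831 = -34 - 4831 = -4865$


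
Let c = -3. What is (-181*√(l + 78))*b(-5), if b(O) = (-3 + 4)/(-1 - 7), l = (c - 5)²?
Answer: 181*√142/8 ≈ 269.61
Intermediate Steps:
l = 64 (l = (-3 - 5)² = (-8)² = 64)
b(O) = -⅛ (b(O) = 1/(-8) = 1*(-⅛) = -⅛)
(-181*√(l + 78))*b(-5) = -181*√(64 + 78)*(-⅛) = -181*√142*(-⅛) = 181*√142/8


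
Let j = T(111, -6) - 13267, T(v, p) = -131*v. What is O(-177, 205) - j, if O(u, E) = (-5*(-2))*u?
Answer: 26038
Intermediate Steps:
O(u, E) = 10*u
j = -27808 (j = -131*111 - 13267 = -14541 - 13267 = -27808)
O(-177, 205) - j = 10*(-177) - 1*(-27808) = -1770 + 27808 = 26038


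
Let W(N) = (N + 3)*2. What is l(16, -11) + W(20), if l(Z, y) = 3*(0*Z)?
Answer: 46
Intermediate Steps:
l(Z, y) = 0 (l(Z, y) = 3*0 = 0)
W(N) = 6 + 2*N (W(N) = (3 + N)*2 = 6 + 2*N)
l(16, -11) + W(20) = 0 + (6 + 2*20) = 0 + (6 + 40) = 0 + 46 = 46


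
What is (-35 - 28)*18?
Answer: -1134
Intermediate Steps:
(-35 - 28)*18 = -63*18 = -1134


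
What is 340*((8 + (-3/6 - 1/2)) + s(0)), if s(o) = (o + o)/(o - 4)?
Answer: 2380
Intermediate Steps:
s(o) = 2*o/(-4 + o) (s(o) = (2*o)/(-4 + o) = 2*o/(-4 + o))
340*((8 + (-3/6 - 1/2)) + s(0)) = 340*((8 + (-3/6 - 1/2)) + 2*0/(-4 + 0)) = 340*((8 + (-3*⅙ - 1*½)) + 2*0/(-4)) = 340*((8 + (-½ - ½)) + 2*0*(-¼)) = 340*((8 - 1) + 0) = 340*(7 + 0) = 340*7 = 2380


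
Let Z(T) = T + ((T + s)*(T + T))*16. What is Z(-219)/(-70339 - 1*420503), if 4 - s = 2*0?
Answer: -167389/54538 ≈ -3.0692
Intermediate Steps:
s = 4 (s = 4 - 2*0 = 4 - 1*0 = 4 + 0 = 4)
Z(T) = T + 32*T*(4 + T) (Z(T) = T + ((T + 4)*(T + T))*16 = T + ((4 + T)*(2*T))*16 = T + (2*T*(4 + T))*16 = T + 32*T*(4 + T))
Z(-219)/(-70339 - 1*420503) = (-219*(129 + 32*(-219)))/(-70339 - 1*420503) = (-219*(129 - 7008))/(-70339 - 420503) = -219*(-6879)/(-490842) = 1506501*(-1/490842) = -167389/54538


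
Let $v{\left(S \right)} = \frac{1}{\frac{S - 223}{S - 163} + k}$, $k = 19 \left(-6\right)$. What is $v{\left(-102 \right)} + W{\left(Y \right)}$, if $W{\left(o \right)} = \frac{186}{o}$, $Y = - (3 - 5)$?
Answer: $\frac{555808}{5977} \approx 92.991$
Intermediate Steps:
$Y = 2$ ($Y = \left(-1\right) \left(-2\right) = 2$)
$k = -114$
$v{\left(S \right)} = \frac{1}{-114 + \frac{-223 + S}{-163 + S}}$ ($v{\left(S \right)} = \frac{1}{\frac{S - 223}{S - 163} - 114} = \frac{1}{\frac{-223 + S}{-163 + S} - 114} = \frac{1}{-114 + \frac{-223 + S}{-163 + S}}$)
$v{\left(-102 \right)} + W{\left(Y \right)} = \frac{-163 - 102}{18359 - -11526} + \frac{186}{2} = \frac{1}{18359 + 11526} \left(-265\right) + 186 \cdot \frac{1}{2} = \frac{1}{29885} \left(-265\right) + 93 = - \frac{53}{5977} + 93 = \frac{555808}{5977}$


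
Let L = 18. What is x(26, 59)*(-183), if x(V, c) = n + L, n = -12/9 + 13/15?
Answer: -16043/5 ≈ -3208.6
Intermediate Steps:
n = -7/15 (n = -12*⅑ + 13*(1/15) = -4/3 + 13/15 = -7/15 ≈ -0.46667)
x(V, c) = 263/15 (x(V, c) = -7/15 + 18 = 263/15)
x(26, 59)*(-183) = (263/15)*(-183) = -16043/5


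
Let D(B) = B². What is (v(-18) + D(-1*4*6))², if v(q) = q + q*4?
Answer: 236196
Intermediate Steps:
v(q) = 5*q (v(q) = q + 4*q = 5*q)
(v(-18) + D(-1*4*6))² = (5*(-18) + (-1*4*6)²)² = (-90 + (-4*6)²)² = (-90 + (-24)²)² = (-90 + 576)² = 486² = 236196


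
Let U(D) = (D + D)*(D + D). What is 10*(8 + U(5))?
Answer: 1080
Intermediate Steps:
U(D) = 4*D**2 (U(D) = (2*D)*(2*D) = 4*D**2)
10*(8 + U(5)) = 10*(8 + 4*5**2) = 10*(8 + 4*25) = 10*(8 + 100) = 10*108 = 1080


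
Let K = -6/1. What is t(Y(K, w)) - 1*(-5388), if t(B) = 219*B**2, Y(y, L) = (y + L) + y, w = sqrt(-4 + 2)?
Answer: 36486 - 5256*I*sqrt(2) ≈ 36486.0 - 7433.1*I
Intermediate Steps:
w = I*sqrt(2) (w = sqrt(-2) = I*sqrt(2) ≈ 1.4142*I)
K = -6 (K = -6*1 = -6)
Y(y, L) = L + 2*y (Y(y, L) = (L + y) + y = L + 2*y)
t(Y(K, w)) - 1*(-5388) = 219*(I*sqrt(2) + 2*(-6))**2 - 1*(-5388) = 219*(I*sqrt(2) - 12)**2 + 5388 = 219*(-12 + I*sqrt(2))**2 + 5388 = 5388 + 219*(-12 + I*sqrt(2))**2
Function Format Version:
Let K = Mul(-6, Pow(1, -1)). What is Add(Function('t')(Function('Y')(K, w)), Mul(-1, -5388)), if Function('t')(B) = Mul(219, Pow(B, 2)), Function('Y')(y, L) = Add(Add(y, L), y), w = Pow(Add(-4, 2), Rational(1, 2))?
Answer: Add(36486, Mul(-5256, I, Pow(2, Rational(1, 2)))) ≈ Add(36486., Mul(-7433.1, I))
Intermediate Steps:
w = Mul(I, Pow(2, Rational(1, 2))) (w = Pow(-2, Rational(1, 2)) = Mul(I, Pow(2, Rational(1, 2))) ≈ Mul(1.4142, I))
K = -6 (K = Mul(-6, 1) = -6)
Function('Y')(y, L) = Add(L, Mul(2, y)) (Function('Y')(y, L) = Add(Add(L, y), y) = Add(L, Mul(2, y)))
Add(Function('t')(Function('Y')(K, w)), Mul(-1, -5388)) = Add(Mul(219, Pow(Add(Mul(I, Pow(2, Rational(1, 2))), Mul(2, -6)), 2)), Mul(-1, -5388)) = Add(Mul(219, Pow(Add(Mul(I, Pow(2, Rational(1, 2))), -12), 2)), 5388) = Add(Mul(219, Pow(Add(-12, Mul(I, Pow(2, Rational(1, 2)))), 2)), 5388) = Add(5388, Mul(219, Pow(Add(-12, Mul(I, Pow(2, Rational(1, 2)))), 2)))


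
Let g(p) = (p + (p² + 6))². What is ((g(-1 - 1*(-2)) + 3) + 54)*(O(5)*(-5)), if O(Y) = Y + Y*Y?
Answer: -18150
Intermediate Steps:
O(Y) = Y + Y²
g(p) = (6 + p + p²)² (g(p) = (p + (6 + p²))² = (6 + p + p²)²)
((g(-1 - 1*(-2)) + 3) + 54)*(O(5)*(-5)) = (((6 + (-1 - 1*(-2)) + (-1 - 1*(-2))²)² + 3) + 54)*((5*(1 + 5))*(-5)) = (((6 + (-1 + 2) + (-1 + 2)²)² + 3) + 54)*((5*6)*(-5)) = (((6 + 1 + 1²)² + 3) + 54)*(30*(-5)) = (((6 + 1 + 1)² + 3) + 54)*(-150) = ((8² + 3) + 54)*(-150) = ((64 + 3) + 54)*(-150) = (67 + 54)*(-150) = 121*(-150) = -18150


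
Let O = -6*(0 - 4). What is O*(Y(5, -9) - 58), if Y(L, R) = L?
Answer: -1272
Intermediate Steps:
O = 24 (O = -6*(-4) = 24)
O*(Y(5, -9) - 58) = 24*(5 - 58) = 24*(-53) = -1272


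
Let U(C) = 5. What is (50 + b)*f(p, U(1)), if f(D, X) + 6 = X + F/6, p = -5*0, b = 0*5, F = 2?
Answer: -100/3 ≈ -33.333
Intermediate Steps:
b = 0
p = 0
f(D, X) = -17/3 + X (f(D, X) = -6 + (X + 2/6) = -6 + (X + 2*(1/6)) = -6 + (X + 1/3) = -6 + (1/3 + X) = -17/3 + X)
(50 + b)*f(p, U(1)) = (50 + 0)*(-17/3 + 5) = 50*(-2/3) = -100/3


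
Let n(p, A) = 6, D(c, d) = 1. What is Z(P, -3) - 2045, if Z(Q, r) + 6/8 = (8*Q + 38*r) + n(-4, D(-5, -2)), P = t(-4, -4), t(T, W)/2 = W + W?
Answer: -9127/4 ≈ -2281.8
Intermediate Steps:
t(T, W) = 4*W (t(T, W) = 2*(W + W) = 2*(2*W) = 4*W)
P = -16 (P = 4*(-4) = -16)
Z(Q, r) = 21/4 + 8*Q + 38*r (Z(Q, r) = -¾ + ((8*Q + 38*r) + 6) = -¾ + (6 + 8*Q + 38*r) = 21/4 + 8*Q + 38*r)
Z(P, -3) - 2045 = (21/4 + 8*(-16) + 38*(-3)) - 2045 = (21/4 - 128 - 114) - 2045 = -947/4 - 2045 = -9127/4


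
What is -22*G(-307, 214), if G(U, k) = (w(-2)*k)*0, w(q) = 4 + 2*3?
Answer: 0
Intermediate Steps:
w(q) = 10 (w(q) = 4 + 6 = 10)
G(U, k) = 0 (G(U, k) = (10*k)*0 = 0)
-22*G(-307, 214) = -22*0 = 0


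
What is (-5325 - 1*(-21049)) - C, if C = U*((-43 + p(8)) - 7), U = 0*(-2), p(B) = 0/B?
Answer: 15724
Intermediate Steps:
p(B) = 0
U = 0
C = 0 (C = 0*((-43 + 0) - 7) = 0*(-43 - 7) = 0*(-50) = 0)
(-5325 - 1*(-21049)) - C = (-5325 - 1*(-21049)) - 1*0 = (-5325 + 21049) + 0 = 15724 + 0 = 15724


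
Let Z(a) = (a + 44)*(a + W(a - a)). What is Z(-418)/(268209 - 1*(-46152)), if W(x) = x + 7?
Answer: 51238/104787 ≈ 0.48897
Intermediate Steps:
W(x) = 7 + x
Z(a) = (7 + a)*(44 + a) (Z(a) = (a + 44)*(a + (7 + (a - a))) = (44 + a)*(a + (7 + 0)) = (44 + a)*(a + 7) = (44 + a)*(7 + a) = (7 + a)*(44 + a))
Z(-418)/(268209 - 1*(-46152)) = (308 + (-418)² + 51*(-418))/(268209 - 1*(-46152)) = (308 + 174724 - 21318)/(268209 + 46152) = 153714/314361 = 153714*(1/314361) = 51238/104787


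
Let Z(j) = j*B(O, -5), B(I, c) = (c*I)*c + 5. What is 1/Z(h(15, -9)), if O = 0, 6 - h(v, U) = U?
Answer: 1/75 ≈ 0.013333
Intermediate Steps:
h(v, U) = 6 - U
B(I, c) = 5 + I*c² (B(I, c) = (I*c)*c + 5 = I*c² + 5 = 5 + I*c²)
Z(j) = 5*j (Z(j) = j*(5 + 0*(-5)²) = j*(5 + 0*25) = j*(5 + 0) = j*5 = 5*j)
1/Z(h(15, -9)) = 1/(5*(6 - 1*(-9))) = 1/(5*(6 + 9)) = 1/(5*15) = 1/75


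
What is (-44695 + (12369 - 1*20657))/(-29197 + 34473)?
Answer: -52983/5276 ≈ -10.042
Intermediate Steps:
(-44695 + (12369 - 1*20657))/(-29197 + 34473) = (-44695 + (12369 - 20657))/5276 = (-44695 - 8288)*(1/5276) = -52983*1/5276 = -52983/5276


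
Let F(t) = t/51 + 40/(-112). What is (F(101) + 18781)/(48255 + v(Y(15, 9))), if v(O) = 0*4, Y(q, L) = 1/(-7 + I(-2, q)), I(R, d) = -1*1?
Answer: 13410793/34454070 ≈ 0.38924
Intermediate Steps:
I(R, d) = -1
F(t) = -5/14 + t/51 (F(t) = t*(1/51) + 40*(-1/112) = t/51 - 5/14 = -5/14 + t/51)
Y(q, L) = -1/8 (Y(q, L) = 1/(-7 - 1) = 1/(-8) = -1/8)
v(O) = 0
(F(101) + 18781)/(48255 + v(Y(15, 9))) = ((-5/14 + (1/51)*101) + 18781)/(48255 + 0) = ((-5/14 + 101/51) + 18781)/48255 = (1159/714 + 18781)*(1/48255) = (13410793/714)*(1/48255) = 13410793/34454070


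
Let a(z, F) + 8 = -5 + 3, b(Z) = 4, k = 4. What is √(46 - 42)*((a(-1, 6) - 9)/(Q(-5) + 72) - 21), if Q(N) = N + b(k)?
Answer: -3020/71 ≈ -42.535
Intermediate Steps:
Q(N) = 4 + N (Q(N) = N + 4 = 4 + N)
a(z, F) = -10 (a(z, F) = -8 + (-5 + 3) = -8 - 2 = -10)
√(46 - 42)*((a(-1, 6) - 9)/(Q(-5) + 72) - 21) = √(46 - 42)*((-10 - 9)/((4 - 5) + 72) - 21) = √4*(-19/(-1 + 72) - 21) = 2*(-19/71 - 21) = 2*(-1510/71) = -3020/71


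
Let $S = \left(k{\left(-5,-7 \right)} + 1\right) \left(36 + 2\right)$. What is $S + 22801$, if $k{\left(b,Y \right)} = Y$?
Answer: $22573$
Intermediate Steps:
$S = -228$ ($S = \left(-7 + 1\right) \left(36 + 2\right) = \left(-6\right) 38 = -228$)
$S + 22801 = -228 + 22801 = 22573$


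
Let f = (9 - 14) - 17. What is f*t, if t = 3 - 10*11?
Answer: 2354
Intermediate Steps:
f = -22 (f = -5 - 17 = -22)
t = -107 (t = 3 - 110 = -107)
f*t = -22*(-107) = 2354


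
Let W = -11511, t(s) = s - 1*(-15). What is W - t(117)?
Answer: -11643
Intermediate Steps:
t(s) = 15 + s (t(s) = s + 15 = 15 + s)
W - t(117) = -11511 - (15 + 117) = -11511 - 1*132 = -11511 - 132 = -11643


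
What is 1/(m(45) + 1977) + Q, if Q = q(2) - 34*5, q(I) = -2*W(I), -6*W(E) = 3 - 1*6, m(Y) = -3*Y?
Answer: -314981/1842 ≈ -171.00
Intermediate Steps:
W(E) = 1/2 (W(E) = -(3 - 1*6)/6 = -(3 - 6)/6 = -1/6*(-3) = 1/2)
q(I) = -1 (q(I) = -2*1/2 = -1)
Q = -171 (Q = -1 - 34*5 = -1 - 170 = -171)
1/(m(45) + 1977) + Q = 1/(-3*45 + 1977) - 171 = 1/(-135 + 1977) - 171 = 1/1842 - 171 = -314981/1842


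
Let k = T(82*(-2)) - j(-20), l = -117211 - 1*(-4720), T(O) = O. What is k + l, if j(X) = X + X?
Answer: -112615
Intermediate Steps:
j(X) = 2*X
l = -112491 (l = -117211 + 4720 = -112491)
k = -124 (k = 82*(-2) - 2*(-20) = -164 - 1*(-40) = -164 + 40 = -124)
k + l = -124 - 112491 = -112615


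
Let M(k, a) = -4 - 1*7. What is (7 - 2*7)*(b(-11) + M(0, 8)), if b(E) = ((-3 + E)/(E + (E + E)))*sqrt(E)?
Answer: 77 - 98*I*sqrt(11)/33 ≈ 77.0 - 9.8494*I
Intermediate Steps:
M(k, a) = -11 (M(k, a) = -4 - 7 = -11)
b(E) = (-3 + E)/(3*sqrt(E)) (b(E) = ((-3 + E)/(E + 2*E))*sqrt(E) = ((-3 + E)/((3*E)))*sqrt(E) = ((-3 + E)*(1/(3*E)))*sqrt(E) = ((-3 + E)/(3*E))*sqrt(E) = (-3 + E)/(3*sqrt(E)))
(7 - 2*7)*(b(-11) + M(0, 8)) = (7 - 2*7)*((-3 - 11)/(3*sqrt(-11)) - 11) = (7 - 14)*((1/3)*(-I*sqrt(11)/11)*(-14) - 11) = -7*(14*I*sqrt(11)/33 - 11) = -7*(-11 + 14*I*sqrt(11)/33) = 77 - 98*I*sqrt(11)/33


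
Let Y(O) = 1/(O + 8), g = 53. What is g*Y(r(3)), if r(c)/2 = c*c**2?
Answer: 53/62 ≈ 0.85484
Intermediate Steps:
r(c) = 2*c**3 (r(c) = 2*(c*c**2) = 2*c**3)
Y(O) = 1/(8 + O)
g*Y(r(3)) = 53/(8 + 2*3**3) = 53/(8 + 2*27) = 53/(8 + 54) = 53/62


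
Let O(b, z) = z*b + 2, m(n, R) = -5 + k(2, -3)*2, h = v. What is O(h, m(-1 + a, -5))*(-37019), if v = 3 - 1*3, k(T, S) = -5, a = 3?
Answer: -74038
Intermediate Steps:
v = 0 (v = 3 - 3 = 0)
h = 0
m(n, R) = -15 (m(n, R) = -5 - 5*2 = -5 - 10 = -15)
O(b, z) = 2 + b*z (O(b, z) = b*z + 2 = 2 + b*z)
O(h, m(-1 + a, -5))*(-37019) = (2 + 0*(-15))*(-37019) = (2 + 0)*(-37019) = 2*(-37019) = -74038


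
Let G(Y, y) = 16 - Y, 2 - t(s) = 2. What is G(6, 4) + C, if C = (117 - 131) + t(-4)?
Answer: -4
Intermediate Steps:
t(s) = 0 (t(s) = 2 - 1*2 = 2 - 2 = 0)
C = -14 (C = (117 - 131) + 0 = -14 + 0 = -14)
G(6, 4) + C = (16 - 1*6) - 14 = (16 - 6) - 14 = 10 - 14 = -4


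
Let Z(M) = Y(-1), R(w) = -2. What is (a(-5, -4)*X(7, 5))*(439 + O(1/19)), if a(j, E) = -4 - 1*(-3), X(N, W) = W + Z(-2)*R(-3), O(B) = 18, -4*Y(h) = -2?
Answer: -1828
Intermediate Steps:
Y(h) = 1/2 (Y(h) = -1/4*(-2) = 1/2)
Z(M) = 1/2
X(N, W) = -1 + W (X(N, W) = W + (1/2)*(-2) = W - 1 = -1 + W)
a(j, E) = -1 (a(j, E) = -4 + 3 = -1)
(a(-5, -4)*X(7, 5))*(439 + O(1/19)) = (-(-1 + 5))*(439 + 18) = -1*4*457 = -4*457 = -1828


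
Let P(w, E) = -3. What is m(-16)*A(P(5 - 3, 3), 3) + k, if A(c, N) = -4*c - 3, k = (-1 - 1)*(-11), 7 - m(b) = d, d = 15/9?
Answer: 70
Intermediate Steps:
d = 5/3 (d = 15*(⅑) = 5/3 ≈ 1.6667)
m(b) = 16/3 (m(b) = 7 - 1*5/3 = 7 - 5/3 = 16/3)
k = 22 (k = -2*(-11) = 22)
A(c, N) = -3 - 4*c
m(-16)*A(P(5 - 3, 3), 3) + k = 16*(-3 - 4*(-3))/3 + 22 = 16*(-3 + 12)/3 + 22 = (16/3)*9 + 22 = 48 + 22 = 70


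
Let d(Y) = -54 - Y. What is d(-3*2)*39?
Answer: -1872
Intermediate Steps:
d(-3*2)*39 = (-54 - (-3)*2)*39 = (-54 - 1*(-6))*39 = (-54 + 6)*39 = -48*39 = -1872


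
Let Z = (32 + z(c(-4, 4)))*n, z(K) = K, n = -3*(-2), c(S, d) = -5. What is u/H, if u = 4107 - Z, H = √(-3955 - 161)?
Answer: -1315*I*√21/98 ≈ -61.491*I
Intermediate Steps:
n = 6
Z = 162 (Z = (32 - 5)*6 = 27*6 = 162)
H = 14*I*√21 (H = √(-4116) = 14*I*√21 ≈ 64.156*I)
u = 3945 (u = 4107 - 1*162 = 4107 - 162 = 3945)
u/H = 3945/((14*I*√21)) = 3945*(-I*√21/294) = -1315*I*√21/98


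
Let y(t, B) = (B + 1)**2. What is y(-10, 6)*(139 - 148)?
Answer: -441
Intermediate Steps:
y(t, B) = (1 + B)**2
y(-10, 6)*(139 - 148) = (1 + 6)**2*(139 - 148) = 7**2*(-9) = 49*(-9) = -441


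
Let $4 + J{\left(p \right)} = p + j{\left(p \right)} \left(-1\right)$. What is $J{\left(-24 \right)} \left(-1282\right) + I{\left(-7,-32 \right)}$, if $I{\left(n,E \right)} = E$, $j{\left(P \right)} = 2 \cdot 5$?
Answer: $48684$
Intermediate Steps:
$j{\left(P \right)} = 10$
$J{\left(p \right)} = -14 + p$ ($J{\left(p \right)} = -4 + \left(p + 10 \left(-1\right)\right) = -4 + \left(p - 10\right) = -4 + \left(-10 + p\right) = -14 + p$)
$J{\left(-24 \right)} \left(-1282\right) + I{\left(-7,-32 \right)} = \left(-14 - 24\right) \left(-1282\right) - 32 = \left(-38\right) \left(-1282\right) - 32 = 48716 - 32 = 48684$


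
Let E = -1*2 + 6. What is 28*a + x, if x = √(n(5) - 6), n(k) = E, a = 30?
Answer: 840 + I*√2 ≈ 840.0 + 1.4142*I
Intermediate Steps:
E = 4 (E = -2 + 6 = 4)
n(k) = 4
x = I*√2 (x = √(4 - 6) = √(-2) = I*√2 ≈ 1.4142*I)
28*a + x = 28*30 + I*√2 = 840 + I*√2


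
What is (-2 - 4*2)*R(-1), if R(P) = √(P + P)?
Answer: -10*I*√2 ≈ -14.142*I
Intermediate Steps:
R(P) = √2*√P (R(P) = √(2*P) = √2*√P)
(-2 - 4*2)*R(-1) = (-2 - 4*2)*(√2*√(-1)) = (-2 - 8)*(√2*I) = -10*I*√2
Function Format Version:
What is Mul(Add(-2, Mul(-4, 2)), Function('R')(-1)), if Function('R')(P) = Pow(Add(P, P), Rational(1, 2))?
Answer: Mul(-10, I, Pow(2, Rational(1, 2))) ≈ Mul(-14.142, I)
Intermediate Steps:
Function('R')(P) = Mul(Pow(2, Rational(1, 2)), Pow(P, Rational(1, 2))) (Function('R')(P) = Pow(Mul(2, P), Rational(1, 2)) = Mul(Pow(2, Rational(1, 2)), Pow(P, Rational(1, 2))))
Mul(Add(-2, Mul(-4, 2)), Function('R')(-1)) = Mul(Add(-2, Mul(-4, 2)), Mul(Pow(2, Rational(1, 2)), Pow(-1, Rational(1, 2)))) = Mul(Add(-2, -8), Mul(Pow(2, Rational(1, 2)), I)) = Mul(-10, Mul(I, Pow(2, Rational(1, 2)))) = Mul(-10, I, Pow(2, Rational(1, 2)))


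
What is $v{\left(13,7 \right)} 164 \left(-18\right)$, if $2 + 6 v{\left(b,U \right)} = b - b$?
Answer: $984$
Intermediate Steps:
$v{\left(b,U \right)} = - \frac{1}{3}$ ($v{\left(b,U \right)} = - \frac{1}{3} + \frac{b - b}{6} = - \frac{1}{3} + \frac{1}{6} \cdot 0 = - \frac{1}{3} + 0 = - \frac{1}{3}$)
$v{\left(13,7 \right)} 164 \left(-18\right) = \left(- \frac{1}{3}\right) 164 \left(-18\right) = \left(- \frac{164}{3}\right) \left(-18\right) = 984$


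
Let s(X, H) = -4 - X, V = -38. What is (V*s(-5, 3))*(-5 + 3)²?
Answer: -152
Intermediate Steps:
(V*s(-5, 3))*(-5 + 3)² = (-38*(-4 - 1*(-5)))*(-5 + 3)² = -38*(-4 + 5)*(-2)² = -38*1*4 = -38*4 = -152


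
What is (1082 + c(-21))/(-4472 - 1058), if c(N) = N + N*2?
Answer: -1019/5530 ≈ -0.18427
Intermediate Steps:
c(N) = 3*N (c(N) = N + 2*N = 3*N)
(1082 + c(-21))/(-4472 - 1058) = (1082 + 3*(-21))/(-4472 - 1058) = (1082 - 63)/(-5530) = 1019*(-1/5530) = -1019/5530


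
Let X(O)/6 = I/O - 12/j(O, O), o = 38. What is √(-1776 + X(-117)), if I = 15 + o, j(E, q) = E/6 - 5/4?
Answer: I*√18601349286/3237 ≈ 42.134*I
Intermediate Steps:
j(E, q) = -5/4 + E/6 (j(E, q) = E*(⅙) - 5*¼ = E/6 - 5/4 = -5/4 + E/6)
I = 53 (I = 15 + 38 = 53)
X(O) = -72/(-5/4 + O/6) + 318/O (X(O) = 6*(53/O - 12/(-5/4 + O/6)) = 6*(-12/(-5/4 + O/6) + 53/O) = -72/(-5/4 + O/6) + 318/O)
√(-1776 + X(-117)) = √(-1776 + 6*(-795 - 38*(-117))/(-117*(-15 + 2*(-117)))) = √(-1776 + 6*(-1/117)*(-795 + 4446)/(-15 - 234)) = √(-1776 + 6*(-1/117)*3651/(-249)) = √(-1776 + 6*(-1/117)*(-1/249)*3651) = √(-1776 + 2434/3237) = √(-5746478/3237) = I*√18601349286/3237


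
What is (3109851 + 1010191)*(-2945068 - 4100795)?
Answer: -29029251486246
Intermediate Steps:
(3109851 + 1010191)*(-2945068 - 4100795) = 4120042*(-7045863) = -29029251486246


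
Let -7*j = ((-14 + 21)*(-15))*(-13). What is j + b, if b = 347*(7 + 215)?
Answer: 76839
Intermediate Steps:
j = -195 (j = -(-14 + 21)*(-15)*(-13)/7 = -7*(-15)*(-13)/7 = -(-15)*(-13) = -1/7*1365 = -195)
b = 77034 (b = 347*222 = 77034)
j + b = -195 + 77034 = 76839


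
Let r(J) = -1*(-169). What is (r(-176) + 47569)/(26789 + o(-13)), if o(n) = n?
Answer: 23869/13388 ≈ 1.7829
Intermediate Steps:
r(J) = 169
(r(-176) + 47569)/(26789 + o(-13)) = (169 + 47569)/(26789 - 13) = 47738/26776 = 47738*(1/26776) = 23869/13388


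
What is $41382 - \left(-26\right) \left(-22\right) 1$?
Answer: $40810$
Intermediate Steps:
$41382 - \left(-26\right) \left(-22\right) 1 = 41382 - 572 \cdot 1 = 41382 - 572 = 40810$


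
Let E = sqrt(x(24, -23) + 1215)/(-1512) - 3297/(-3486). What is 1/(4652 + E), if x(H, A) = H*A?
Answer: 24426795945888/113656557190335883 + 3472056*sqrt(663)/113656557190335883 ≈ 0.00021492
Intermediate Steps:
x(H, A) = A*H
E = 157/166 - sqrt(663)/1512 (E = sqrt(-23*24 + 1215)/(-1512) - 3297/(-3486) = sqrt(-552 + 1215)*(-1/1512) - 3297*(-1/3486) = sqrt(663)*(-1/1512) + 157/166 = -sqrt(663)/1512 + 157/166 = 157/166 - sqrt(663)/1512 ≈ 0.92875)
1/(4652 + E) = 1/(4652 + (157/166 - sqrt(663)/1512)) = 1/(772389/166 - sqrt(663)/1512)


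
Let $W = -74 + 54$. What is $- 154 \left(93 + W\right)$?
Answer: $-11242$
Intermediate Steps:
$W = -20$
$- 154 \left(93 + W\right) = - 154 \left(93 - 20\right) = \left(-154\right) 73 = -11242$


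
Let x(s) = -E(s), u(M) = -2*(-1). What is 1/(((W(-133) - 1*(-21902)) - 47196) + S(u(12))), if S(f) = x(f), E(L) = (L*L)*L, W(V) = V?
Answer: -1/25435 ≈ -3.9316e-5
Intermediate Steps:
u(M) = 2
E(L) = L³ (E(L) = L²*L = L³)
x(s) = -s³
S(f) = -f³
1/(((W(-133) - 1*(-21902)) - 47196) + S(u(12))) = 1/(((-133 - 1*(-21902)) - 47196) - 1*2³) = 1/(((-133 + 21902) - 47196) - 1*8) = 1/((21769 - 47196) - 8) = 1/(-25427 - 8) = 1/(-25435) = -1/25435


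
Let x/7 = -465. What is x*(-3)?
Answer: 9765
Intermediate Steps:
x = -3255 (x = 7*(-465) = -3255)
x*(-3) = -3255*(-3) = 9765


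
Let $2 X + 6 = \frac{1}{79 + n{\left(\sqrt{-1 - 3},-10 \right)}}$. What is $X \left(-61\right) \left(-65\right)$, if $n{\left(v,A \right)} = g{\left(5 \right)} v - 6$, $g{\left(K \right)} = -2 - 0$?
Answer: $- \frac{25373621}{2138} + \frac{1586 i}{1069} \approx -11868.0 + 1.4836 i$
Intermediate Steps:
$g{\left(K \right)} = -2$ ($g{\left(K \right)} = -2 + 0 = -2$)
$n{\left(v,A \right)} = -6 - 2 v$ ($n{\left(v,A \right)} = - 2 v - 6 = -6 - 2 v$)
$X = -3 + \frac{73 + 4 i}{10690}$ ($X = -3 + \frac{1}{2 \left(79 - \left(6 + 2 \sqrt{-1 - 3}\right)\right)} = -3 + \frac{1}{2 \left(79 - \left(6 + 2 \sqrt{-4}\right)\right)} = -3 + \frac{1}{2 \left(79 - \left(6 + 2 \cdot 2 i\right)\right)} = -3 + \frac{1}{2 \left(79 - \left(6 + 4 i\right)\right)} = -3 + \frac{1}{2 \left(73 - 4 i\right)} = -3 + \frac{\frac{1}{5345} \left(73 + 4 i\right)}{2} = -3 + \frac{73 + 4 i}{10690} \approx -2.9932 + 0.00037418 i$)
$X \left(-61\right) \left(-65\right) = \left(- \frac{31997}{10690} + \frac{2 i}{5345}\right) \left(-61\right) \left(-65\right) = \left(\frac{1951817}{10690} - \frac{122 i}{5345}\right) \left(-65\right) = - \frac{25373621}{2138} + \frac{1586 i}{1069}$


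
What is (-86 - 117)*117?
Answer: -23751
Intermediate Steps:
(-86 - 117)*117 = -203*117 = -23751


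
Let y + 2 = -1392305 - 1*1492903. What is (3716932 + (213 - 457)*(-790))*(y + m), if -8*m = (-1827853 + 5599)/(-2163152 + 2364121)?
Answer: -2266986194206719359/200969 ≈ -1.1280e+13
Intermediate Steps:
y = -2885210 (y = -2 + (-1392305 - 1*1492903) = -2 + (-1392305 - 1492903) = -2 - 2885208 = -2885210)
m = 911127/803876 (m = -(-1827853 + 5599)/(8*(-2163152 + 2364121)) = -(-911127)/(4*200969) = -⅛*(-1822254/200969) = 911127/803876 ≈ 1.1334)
(3716932 + (213 - 457)*(-790))*(y + m) = (3716932 + (213 - 457)*(-790))*(-2885210 + 911127/803876) = (3716932 - 244*(-790))*(-2319350162833/803876) = (3716932 + 192760)*(-2319350162833/803876) = 3909692*(-2319350162833/803876) = -2266986194206719359/200969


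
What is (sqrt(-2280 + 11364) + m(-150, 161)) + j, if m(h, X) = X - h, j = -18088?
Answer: -17777 + 2*sqrt(2271) ≈ -17682.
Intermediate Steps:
(sqrt(-2280 + 11364) + m(-150, 161)) + j = (sqrt(-2280 + 11364) + (161 - 1*(-150))) - 18088 = (sqrt(9084) + (161 + 150)) - 18088 = (2*sqrt(2271) + 311) - 18088 = (311 + 2*sqrt(2271)) - 18088 = -17777 + 2*sqrt(2271)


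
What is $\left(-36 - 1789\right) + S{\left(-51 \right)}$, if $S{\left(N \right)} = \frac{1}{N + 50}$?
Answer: $-1826$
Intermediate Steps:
$S{\left(N \right)} = \frac{1}{50 + N}$
$\left(-36 - 1789\right) + S{\left(-51 \right)} = \left(-36 - 1789\right) + \frac{1}{50 - 51} = -1825 + \frac{1}{-1} = -1825 - 1 = -1826$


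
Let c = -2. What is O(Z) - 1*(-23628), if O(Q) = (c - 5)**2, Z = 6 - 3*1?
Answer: 23677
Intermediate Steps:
Z = 3 (Z = 6 - 3 = 3)
O(Q) = 49 (O(Q) = (-2 - 5)**2 = (-7)**2 = 49)
O(Z) - 1*(-23628) = 49 - 1*(-23628) = 49 + 23628 = 23677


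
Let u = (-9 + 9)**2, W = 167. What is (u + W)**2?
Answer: 27889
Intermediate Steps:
u = 0 (u = 0**2 = 0)
(u + W)**2 = (0 + 167)**2 = 167**2 = 27889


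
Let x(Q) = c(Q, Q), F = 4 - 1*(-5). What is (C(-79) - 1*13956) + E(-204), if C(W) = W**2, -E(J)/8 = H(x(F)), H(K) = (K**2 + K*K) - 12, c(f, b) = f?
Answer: -8915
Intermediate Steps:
F = 9 (F = 4 + 5 = 9)
x(Q) = Q
H(K) = -12 + 2*K**2 (H(K) = (K**2 + K**2) - 12 = 2*K**2 - 12 = -12 + 2*K**2)
E(J) = -1200 (E(J) = -8*(-12 + 2*9**2) = -8*(-12 + 2*81) = -8*(-12 + 162) = -8*150 = -1200)
(C(-79) - 1*13956) + E(-204) = ((-79)**2 - 1*13956) - 1200 = (6241 - 13956) - 1200 = -7715 - 1200 = -8915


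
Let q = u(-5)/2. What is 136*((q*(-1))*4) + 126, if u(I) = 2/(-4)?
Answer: 262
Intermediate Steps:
u(I) = -½ (u(I) = 2*(-¼) = -½)
q = -¼ (q = -½/2 = -½*½ = -¼ ≈ -0.25000)
136*((q*(-1))*4) + 126 = 136*(-¼*(-1)*4) + 126 = 136*((¼)*4) + 126 = 136*1 + 126 = 136 + 126 = 262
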